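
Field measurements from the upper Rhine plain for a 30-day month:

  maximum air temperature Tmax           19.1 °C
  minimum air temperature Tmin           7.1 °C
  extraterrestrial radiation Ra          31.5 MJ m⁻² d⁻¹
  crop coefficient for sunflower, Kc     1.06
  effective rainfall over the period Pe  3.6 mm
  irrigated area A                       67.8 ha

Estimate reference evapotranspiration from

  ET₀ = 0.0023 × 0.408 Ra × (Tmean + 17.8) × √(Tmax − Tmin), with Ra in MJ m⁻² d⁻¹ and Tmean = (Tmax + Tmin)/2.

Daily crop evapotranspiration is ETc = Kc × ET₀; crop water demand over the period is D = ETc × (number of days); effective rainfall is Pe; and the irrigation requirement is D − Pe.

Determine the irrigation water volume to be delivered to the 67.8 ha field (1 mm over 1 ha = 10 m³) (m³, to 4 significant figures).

Tmean = (19.1 + 7.1)/2 = 13.10 °C
0.408 Ra = 0.408 × 31.5 = 12.8520 mm/d equivalent
ET₀ = 0.0023 × 12.8520 × (13.10 + 17.8) × √12.0 = 0.0023 × 12.8520 × 30.90 × 3.4641 = 3.1641 mm/d
ETc = Kc × ET₀ = 1.06 × 3.1641 = 3.3539 mm/d
Crop demand D = ETc × 30 d = 3.3539 × 30 = 100.617 mm
D − Pe = 100.617 − 3.6 = 97.017 mm
Volume = 97.017 mm × 67.8 ha × 10 = 65777.5 m³

65780 m³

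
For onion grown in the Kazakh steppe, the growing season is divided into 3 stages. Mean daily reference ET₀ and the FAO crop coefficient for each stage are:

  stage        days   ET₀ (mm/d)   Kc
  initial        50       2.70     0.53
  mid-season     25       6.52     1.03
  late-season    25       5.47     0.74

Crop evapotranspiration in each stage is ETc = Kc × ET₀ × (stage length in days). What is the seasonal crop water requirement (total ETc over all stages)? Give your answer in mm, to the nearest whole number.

initial: 0.53 × 2.70 × 50 = 71.55 mm
mid-season: 1.03 × 6.52 × 25 = 167.89 mm
late-season: 0.74 × 5.47 × 25 = 101.20 mm
Seasonal total = 340.64 mm

341 mm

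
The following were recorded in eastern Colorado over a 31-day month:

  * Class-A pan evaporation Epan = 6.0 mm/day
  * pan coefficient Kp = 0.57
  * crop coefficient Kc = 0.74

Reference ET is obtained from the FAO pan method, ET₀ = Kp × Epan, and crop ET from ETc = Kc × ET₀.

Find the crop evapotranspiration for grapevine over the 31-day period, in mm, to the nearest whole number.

ET₀ = 0.57 × 6.0 = 3.4200 mm/d
ETc = Kc × ET₀ = 0.74 × 3.4200 = 2.5308 mm/d
Over 31 days: 2.5308 × 31 = 78.455 mm

78 mm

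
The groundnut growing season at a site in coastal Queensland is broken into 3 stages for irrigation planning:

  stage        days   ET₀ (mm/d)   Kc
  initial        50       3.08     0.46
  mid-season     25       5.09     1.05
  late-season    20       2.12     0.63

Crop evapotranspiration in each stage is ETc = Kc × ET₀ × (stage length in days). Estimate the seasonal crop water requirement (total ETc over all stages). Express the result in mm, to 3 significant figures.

231 mm

initial: 0.46 × 3.08 × 50 = 70.84 mm
mid-season: 1.05 × 5.09 × 25 = 133.61 mm
late-season: 0.63 × 2.12 × 20 = 26.71 mm
Seasonal total = 231.16 mm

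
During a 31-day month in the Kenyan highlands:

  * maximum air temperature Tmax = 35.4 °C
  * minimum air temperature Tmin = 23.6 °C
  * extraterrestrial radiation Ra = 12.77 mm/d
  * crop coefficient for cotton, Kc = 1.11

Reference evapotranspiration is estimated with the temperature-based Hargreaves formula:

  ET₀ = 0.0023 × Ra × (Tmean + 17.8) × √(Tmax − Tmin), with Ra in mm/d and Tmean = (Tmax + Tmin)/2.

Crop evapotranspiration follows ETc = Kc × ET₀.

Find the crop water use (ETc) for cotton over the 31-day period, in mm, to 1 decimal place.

164.2 mm

Tmean = (35.4 + 23.6)/2 = 29.50 °C
ET₀ = 0.0023 × 12.77 × (29.50 + 17.8) × √11.8 = 0.0023 × 12.77 × 47.30 × 3.4351 = 4.7722 mm/d
ETc = Kc × ET₀ = 1.11 × 4.7722 = 5.2971 mm/d
Over 31 days: 5.2971 × 31 = 164.210 mm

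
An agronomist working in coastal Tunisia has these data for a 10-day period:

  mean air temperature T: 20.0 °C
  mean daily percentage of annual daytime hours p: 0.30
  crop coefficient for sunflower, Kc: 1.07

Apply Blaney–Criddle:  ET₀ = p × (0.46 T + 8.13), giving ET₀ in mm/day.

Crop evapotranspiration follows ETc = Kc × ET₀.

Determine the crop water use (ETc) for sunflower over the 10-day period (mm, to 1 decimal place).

55.6 mm

ET₀ = 0.30 × (0.46 × 20.0 + 8.13) = 0.30 × 17.330 = 5.1990 mm/d
ETc = Kc × ET₀ = 1.07 × 5.1990 = 5.5629 mm/d
Over 10 days: 5.5629 × 10 = 55.629 mm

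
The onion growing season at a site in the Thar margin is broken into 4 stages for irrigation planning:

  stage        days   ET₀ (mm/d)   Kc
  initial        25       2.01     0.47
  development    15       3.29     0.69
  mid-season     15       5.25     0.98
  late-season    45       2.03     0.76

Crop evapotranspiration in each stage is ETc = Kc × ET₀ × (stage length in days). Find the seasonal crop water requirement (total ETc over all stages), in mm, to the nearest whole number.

204 mm

initial: 0.47 × 2.01 × 25 = 23.62 mm
development: 0.69 × 3.29 × 15 = 34.05 mm
mid-season: 0.98 × 5.25 × 15 = 77.18 mm
late-season: 0.76 × 2.03 × 45 = 69.43 mm
Seasonal total = 204.28 mm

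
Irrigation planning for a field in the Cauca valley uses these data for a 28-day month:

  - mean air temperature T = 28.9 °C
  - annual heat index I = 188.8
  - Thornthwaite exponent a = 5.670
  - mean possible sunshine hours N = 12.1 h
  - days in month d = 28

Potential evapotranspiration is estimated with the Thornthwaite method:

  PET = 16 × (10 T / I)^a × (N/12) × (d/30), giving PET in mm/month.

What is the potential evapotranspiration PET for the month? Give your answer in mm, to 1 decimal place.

168.3 mm

10T/I = 10 × 28.9 / 188.8 = 1.5307
(10T/I)^a = 1.5307^5.670 = 11.1770
Uncorrected PET = 16 × 11.1770 = 178.832 mm
Correction = (N/12)(d/30) = (12.1/12)(28/30) = 0.9411
PET = 178.832 × 0.9411 = 168.299 mm/month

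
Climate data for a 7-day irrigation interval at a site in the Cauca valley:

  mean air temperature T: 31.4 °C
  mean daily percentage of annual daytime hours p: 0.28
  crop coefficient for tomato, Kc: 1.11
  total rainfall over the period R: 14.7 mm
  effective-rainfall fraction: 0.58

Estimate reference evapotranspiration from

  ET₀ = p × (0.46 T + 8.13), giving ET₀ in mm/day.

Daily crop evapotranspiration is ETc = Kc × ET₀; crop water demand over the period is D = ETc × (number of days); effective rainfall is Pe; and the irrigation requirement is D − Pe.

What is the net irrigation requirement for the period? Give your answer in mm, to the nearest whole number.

ET₀ = 0.28 × (0.46 × 31.4 + 8.13) = 0.28 × 22.574 = 6.3207 mm/d
ETc = Kc × ET₀ = 1.11 × 6.3207 = 7.0160 mm/d
Crop demand D = ETc × 7 d = 7.0160 × 7 = 49.112 mm
Pe = 0.58 × 14.7 = 8.526 mm
D − Pe = 49.112 − 8.526 = 40.586 mm

41 mm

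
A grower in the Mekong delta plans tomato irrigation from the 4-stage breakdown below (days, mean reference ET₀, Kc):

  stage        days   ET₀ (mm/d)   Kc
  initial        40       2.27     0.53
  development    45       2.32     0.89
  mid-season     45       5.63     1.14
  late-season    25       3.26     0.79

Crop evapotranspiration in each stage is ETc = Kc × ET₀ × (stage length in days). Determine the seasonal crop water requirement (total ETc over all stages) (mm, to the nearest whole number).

initial: 0.53 × 2.27 × 40 = 48.12 mm
development: 0.89 × 2.32 × 45 = 92.92 mm
mid-season: 1.14 × 5.63 × 45 = 288.82 mm
late-season: 0.79 × 3.26 × 25 = 64.39 mm
Seasonal total = 494.25 mm

494 mm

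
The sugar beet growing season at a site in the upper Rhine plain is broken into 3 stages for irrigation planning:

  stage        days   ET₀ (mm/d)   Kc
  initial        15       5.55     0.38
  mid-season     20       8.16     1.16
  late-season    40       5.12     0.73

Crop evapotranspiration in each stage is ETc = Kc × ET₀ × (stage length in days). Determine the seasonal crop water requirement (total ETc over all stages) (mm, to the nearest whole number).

370 mm

initial: 0.38 × 5.55 × 15 = 31.64 mm
mid-season: 1.16 × 8.16 × 20 = 189.31 mm
late-season: 0.73 × 5.12 × 40 = 149.50 mm
Seasonal total = 370.45 mm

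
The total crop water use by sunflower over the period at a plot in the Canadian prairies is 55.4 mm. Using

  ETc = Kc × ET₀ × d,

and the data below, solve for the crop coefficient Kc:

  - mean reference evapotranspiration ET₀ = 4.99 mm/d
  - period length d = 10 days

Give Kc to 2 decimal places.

ETc = Kc × ET₀ × d  ⇒  Kc = ETc / (ET₀ × d)
Kc = 55.4 / (4.99 × 10) = 55.4 / 49.90 = 1.1102

1.11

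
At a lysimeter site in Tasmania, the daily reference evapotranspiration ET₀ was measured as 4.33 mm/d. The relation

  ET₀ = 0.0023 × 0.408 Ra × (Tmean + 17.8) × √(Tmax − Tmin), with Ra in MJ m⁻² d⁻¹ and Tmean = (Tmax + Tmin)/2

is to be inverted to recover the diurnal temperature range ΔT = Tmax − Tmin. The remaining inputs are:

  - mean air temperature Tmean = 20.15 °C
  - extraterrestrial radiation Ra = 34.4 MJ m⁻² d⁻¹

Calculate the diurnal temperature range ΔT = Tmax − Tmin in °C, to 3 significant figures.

12.5 °C

√ΔT = ET₀ / [0.0023 × 0.408 × Ra × (Tmean+17.8)] = 4.33 / (0.0023 × 14.0352 × 37.95) = 3.5345
ΔT = 3.5345² = 12.493 °C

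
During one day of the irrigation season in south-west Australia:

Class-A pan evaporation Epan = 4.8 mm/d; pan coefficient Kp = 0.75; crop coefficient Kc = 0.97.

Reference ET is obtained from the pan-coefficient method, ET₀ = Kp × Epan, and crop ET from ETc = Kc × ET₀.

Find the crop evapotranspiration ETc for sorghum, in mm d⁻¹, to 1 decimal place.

3.5 mm d⁻¹

ET₀ = 0.75 × 4.8 = 3.6000 mm/d
ETc = Kc × ET₀ = 0.97 × 3.6000 = 3.4920 mm/d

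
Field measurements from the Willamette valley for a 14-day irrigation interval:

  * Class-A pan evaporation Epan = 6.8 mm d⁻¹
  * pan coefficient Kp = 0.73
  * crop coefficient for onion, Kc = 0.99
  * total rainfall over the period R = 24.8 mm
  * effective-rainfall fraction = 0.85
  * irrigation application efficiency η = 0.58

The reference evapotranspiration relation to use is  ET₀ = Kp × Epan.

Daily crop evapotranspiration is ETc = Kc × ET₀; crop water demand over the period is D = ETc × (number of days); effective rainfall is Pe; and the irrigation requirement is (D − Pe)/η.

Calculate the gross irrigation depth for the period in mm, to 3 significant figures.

82.3 mm

ET₀ = 0.73 × 6.8 = 4.9640 mm/d
ETc = Kc × ET₀ = 0.99 × 4.9640 = 4.9144 mm/d
Crop demand D = ETc × 14 d = 4.9144 × 14 = 68.802 mm
Pe = 0.85 × 24.8 = 21.080 mm
D − Pe = 68.802 − 21.080 = 47.722 mm
Gross irrigation = 47.722 / 0.58 = 82.279 mm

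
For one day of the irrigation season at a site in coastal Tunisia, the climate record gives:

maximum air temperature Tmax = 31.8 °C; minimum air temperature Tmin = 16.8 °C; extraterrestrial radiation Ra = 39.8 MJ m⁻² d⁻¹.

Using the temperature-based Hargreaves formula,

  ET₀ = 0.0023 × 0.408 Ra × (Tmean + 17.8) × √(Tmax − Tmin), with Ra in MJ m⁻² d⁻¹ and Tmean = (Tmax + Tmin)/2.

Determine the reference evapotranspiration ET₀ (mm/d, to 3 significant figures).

Tmean = (31.8 + 16.8)/2 = 24.30 °C
0.408 Ra = 0.408 × 39.8 = 16.2384 mm/d equivalent
ET₀ = 0.0023 × 16.2384 × (24.30 + 17.8) × √15.0 = 0.0023 × 16.2384 × 42.10 × 3.8730 = 6.0898 mm/d

6.09 mm/d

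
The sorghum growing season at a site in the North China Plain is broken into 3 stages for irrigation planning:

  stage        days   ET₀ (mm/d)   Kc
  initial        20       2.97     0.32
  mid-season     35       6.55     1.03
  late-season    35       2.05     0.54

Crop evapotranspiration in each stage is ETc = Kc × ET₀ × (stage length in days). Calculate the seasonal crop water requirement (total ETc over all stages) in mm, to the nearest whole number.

294 mm

initial: 0.32 × 2.97 × 20 = 19.01 mm
mid-season: 1.03 × 6.55 × 35 = 236.13 mm
late-season: 0.54 × 2.05 × 35 = 38.75 mm
Seasonal total = 293.89 mm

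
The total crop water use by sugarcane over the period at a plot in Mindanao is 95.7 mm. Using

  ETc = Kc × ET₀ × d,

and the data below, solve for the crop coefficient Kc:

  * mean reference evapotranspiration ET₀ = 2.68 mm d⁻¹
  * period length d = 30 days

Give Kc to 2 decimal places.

ETc = Kc × ET₀ × d  ⇒  Kc = ETc / (ET₀ × d)
Kc = 95.7 / (2.68 × 30) = 95.7 / 80.40 = 1.1903

1.19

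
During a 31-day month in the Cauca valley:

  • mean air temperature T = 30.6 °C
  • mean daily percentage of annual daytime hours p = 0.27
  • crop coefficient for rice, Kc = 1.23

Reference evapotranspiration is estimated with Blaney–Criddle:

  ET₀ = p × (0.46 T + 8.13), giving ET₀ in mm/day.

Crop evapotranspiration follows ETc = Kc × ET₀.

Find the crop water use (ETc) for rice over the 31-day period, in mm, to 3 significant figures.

ET₀ = 0.27 × (0.46 × 30.6 + 8.13) = 0.27 × 22.206 = 5.9956 mm/d
ETc = Kc × ET₀ = 1.23 × 5.9956 = 7.3746 mm/d
Over 31 days: 7.3746 × 31 = 228.613 mm

229 mm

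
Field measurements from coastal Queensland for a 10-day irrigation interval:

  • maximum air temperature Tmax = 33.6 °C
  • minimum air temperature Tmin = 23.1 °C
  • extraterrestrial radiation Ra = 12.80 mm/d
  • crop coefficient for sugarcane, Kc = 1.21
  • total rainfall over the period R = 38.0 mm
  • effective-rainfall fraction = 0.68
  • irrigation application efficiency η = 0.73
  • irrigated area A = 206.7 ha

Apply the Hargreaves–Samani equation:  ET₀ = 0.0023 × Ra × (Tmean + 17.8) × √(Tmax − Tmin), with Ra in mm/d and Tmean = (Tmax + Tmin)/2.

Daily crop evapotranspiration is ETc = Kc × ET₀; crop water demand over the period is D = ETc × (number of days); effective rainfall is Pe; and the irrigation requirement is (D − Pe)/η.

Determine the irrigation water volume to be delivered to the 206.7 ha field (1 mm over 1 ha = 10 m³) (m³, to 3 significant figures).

Tmean = (33.6 + 23.1)/2 = 28.35 °C
ET₀ = 0.0023 × 12.80 × (28.35 + 17.8) × √10.5 = 0.0023 × 12.80 × 46.15 × 3.2404 = 4.4026 mm/d
ETc = Kc × ET₀ = 1.21 × 4.4026 = 5.3271 mm/d
Crop demand D = ETc × 10 d = 5.3271 × 10 = 53.271 mm
Pe = 0.68 × 38.0 = 25.840 mm
D − Pe = 53.271 − 25.840 = 27.431 mm
Gross irrigation = 27.431 / 0.73 = 37.577 mm
Volume = 37.577 mm × 206.7 ha × 10 = 77671.7 m³

77700 m³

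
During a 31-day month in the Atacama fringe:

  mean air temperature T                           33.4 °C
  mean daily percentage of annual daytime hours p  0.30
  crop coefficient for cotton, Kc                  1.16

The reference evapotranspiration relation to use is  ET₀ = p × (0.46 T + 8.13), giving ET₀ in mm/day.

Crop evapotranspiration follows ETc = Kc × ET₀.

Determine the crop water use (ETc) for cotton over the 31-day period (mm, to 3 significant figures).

253 mm

ET₀ = 0.30 × (0.46 × 33.4 + 8.13) = 0.30 × 23.494 = 7.0482 mm/d
ETc = Kc × ET₀ = 1.16 × 7.0482 = 8.1759 mm/d
Over 31 days: 8.1759 × 31 = 253.453 mm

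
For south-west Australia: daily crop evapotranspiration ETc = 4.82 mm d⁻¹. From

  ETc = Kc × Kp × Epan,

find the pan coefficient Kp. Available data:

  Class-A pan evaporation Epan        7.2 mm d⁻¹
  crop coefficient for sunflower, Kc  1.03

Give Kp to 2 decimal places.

0.65

ETc = Kc × Kp × Epan  ⇒  Kp = ETc / (Kc × Epan)
Kp = 4.82 / (1.03 × 7.2) = 4.82 / 7.416 = 0.6499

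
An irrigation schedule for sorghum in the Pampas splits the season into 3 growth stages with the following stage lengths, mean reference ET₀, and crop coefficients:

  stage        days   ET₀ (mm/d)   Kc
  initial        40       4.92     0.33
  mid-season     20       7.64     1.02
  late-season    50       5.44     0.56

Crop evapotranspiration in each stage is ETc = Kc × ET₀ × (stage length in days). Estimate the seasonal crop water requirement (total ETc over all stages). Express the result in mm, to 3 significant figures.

initial: 0.33 × 4.92 × 40 = 64.94 mm
mid-season: 1.02 × 7.64 × 20 = 155.86 mm
late-season: 0.56 × 5.44 × 50 = 152.32 mm
Seasonal total = 373.12 mm

373 mm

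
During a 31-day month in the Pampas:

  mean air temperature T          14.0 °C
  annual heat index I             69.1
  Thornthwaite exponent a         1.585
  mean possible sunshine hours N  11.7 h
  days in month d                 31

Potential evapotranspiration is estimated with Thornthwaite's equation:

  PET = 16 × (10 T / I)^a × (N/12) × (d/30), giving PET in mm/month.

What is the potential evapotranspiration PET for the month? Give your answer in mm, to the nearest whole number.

10T/I = 10 × 14.0 / 69.1 = 2.0260
(10T/I)^a = 2.0260^1.585 = 3.0621
Uncorrected PET = 16 × 3.0621 = 48.994 mm
Correction = (N/12)(d/30) = (11.7/12)(31/30) = 1.0075
PET = 48.994 × 1.0075 = 49.361 mm/month

49 mm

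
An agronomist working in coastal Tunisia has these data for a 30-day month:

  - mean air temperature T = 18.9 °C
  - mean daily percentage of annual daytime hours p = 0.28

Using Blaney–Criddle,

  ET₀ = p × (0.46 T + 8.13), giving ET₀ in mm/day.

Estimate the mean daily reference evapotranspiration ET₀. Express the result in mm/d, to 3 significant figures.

ET₀ = 0.28 × (0.46 × 18.9 + 8.13) = 0.28 × 16.824 = 4.7107 mm/d

4.71 mm/d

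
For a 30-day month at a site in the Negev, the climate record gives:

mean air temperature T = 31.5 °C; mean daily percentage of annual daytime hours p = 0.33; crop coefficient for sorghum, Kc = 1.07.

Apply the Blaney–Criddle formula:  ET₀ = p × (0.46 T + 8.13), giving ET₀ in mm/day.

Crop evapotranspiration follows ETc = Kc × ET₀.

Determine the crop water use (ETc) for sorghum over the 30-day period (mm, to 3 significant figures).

240 mm

ET₀ = 0.33 × (0.46 × 31.5 + 8.13) = 0.33 × 22.620 = 7.4646 mm/d
ETc = Kc × ET₀ = 1.07 × 7.4646 = 7.9871 mm/d
Over 30 days: 7.9871 × 30 = 239.613 mm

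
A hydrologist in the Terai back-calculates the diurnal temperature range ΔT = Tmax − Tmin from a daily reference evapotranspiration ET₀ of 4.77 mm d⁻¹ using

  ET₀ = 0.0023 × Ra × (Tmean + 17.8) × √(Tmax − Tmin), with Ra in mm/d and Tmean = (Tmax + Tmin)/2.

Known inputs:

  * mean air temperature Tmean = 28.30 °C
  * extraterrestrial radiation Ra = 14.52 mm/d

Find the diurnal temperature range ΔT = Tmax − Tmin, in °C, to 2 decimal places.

√ΔT = ET₀ / [0.0023 × Ra × (Tmean+17.8)] = 4.77 / (0.0023 × 14.52 × 46.10) = 3.0983
ΔT = 3.0983² = 9.599 °C

9.60 °C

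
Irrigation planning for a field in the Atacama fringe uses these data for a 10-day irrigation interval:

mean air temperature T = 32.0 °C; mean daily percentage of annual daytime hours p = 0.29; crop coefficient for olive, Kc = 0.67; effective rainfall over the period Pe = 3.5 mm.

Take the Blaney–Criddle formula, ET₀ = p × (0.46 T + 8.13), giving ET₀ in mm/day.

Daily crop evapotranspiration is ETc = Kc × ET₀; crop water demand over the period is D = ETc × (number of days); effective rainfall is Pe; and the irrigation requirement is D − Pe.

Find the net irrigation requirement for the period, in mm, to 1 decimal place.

40.9 mm

ET₀ = 0.29 × (0.46 × 32.0 + 8.13) = 0.29 × 22.850 = 6.6265 mm/d
ETc = Kc × ET₀ = 0.67 × 6.6265 = 4.4398 mm/d
Crop demand D = ETc × 10 d = 4.4398 × 10 = 44.398 mm
D − Pe = 44.398 − 3.5 = 40.898 mm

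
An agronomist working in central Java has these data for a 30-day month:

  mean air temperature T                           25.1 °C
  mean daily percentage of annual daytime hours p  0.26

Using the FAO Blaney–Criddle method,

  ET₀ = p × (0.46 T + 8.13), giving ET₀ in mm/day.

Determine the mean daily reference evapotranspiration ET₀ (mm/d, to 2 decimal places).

5.12 mm/d

ET₀ = 0.26 × (0.46 × 25.1 + 8.13) = 0.26 × 19.676 = 5.1158 mm/d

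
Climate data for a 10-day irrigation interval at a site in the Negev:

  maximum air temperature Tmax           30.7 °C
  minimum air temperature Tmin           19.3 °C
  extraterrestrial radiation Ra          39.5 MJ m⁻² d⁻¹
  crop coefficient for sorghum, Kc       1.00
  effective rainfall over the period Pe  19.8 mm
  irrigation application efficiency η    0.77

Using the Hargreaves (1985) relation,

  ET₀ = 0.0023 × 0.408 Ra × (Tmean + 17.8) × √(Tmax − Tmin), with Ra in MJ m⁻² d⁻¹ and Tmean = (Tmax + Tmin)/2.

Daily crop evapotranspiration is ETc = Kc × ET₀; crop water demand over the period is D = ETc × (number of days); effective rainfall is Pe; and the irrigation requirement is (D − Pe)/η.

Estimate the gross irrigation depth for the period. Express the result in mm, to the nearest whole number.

44 mm

Tmean = (30.7 + 19.3)/2 = 25.00 °C
0.408 Ra = 0.408 × 39.5 = 16.1160 mm/d equivalent
ET₀ = 0.0023 × 16.1160 × (25.00 + 17.8) × √11.4 = 0.0023 × 16.1160 × 42.80 × 3.3764 = 5.3565 mm/d
ETc = Kc × ET₀ = 1.00 × 5.3565 = 5.3565 mm/d
Crop demand D = ETc × 10 d = 5.3565 × 10 = 53.565 mm
D − Pe = 53.565 − 19.8 = 33.765 mm
Gross irrigation = 33.765 / 0.77 = 43.851 mm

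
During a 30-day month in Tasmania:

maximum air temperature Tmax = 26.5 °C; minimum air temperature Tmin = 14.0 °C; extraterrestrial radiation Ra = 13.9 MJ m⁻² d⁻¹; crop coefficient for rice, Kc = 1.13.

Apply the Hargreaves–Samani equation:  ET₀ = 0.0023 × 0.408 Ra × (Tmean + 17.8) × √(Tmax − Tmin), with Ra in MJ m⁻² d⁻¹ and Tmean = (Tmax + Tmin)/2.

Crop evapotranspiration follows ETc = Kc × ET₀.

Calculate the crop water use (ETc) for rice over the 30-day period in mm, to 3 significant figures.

59.5 mm

Tmean = (26.5 + 14.0)/2 = 20.25 °C
0.408 Ra = 0.408 × 13.9 = 5.6712 mm/d equivalent
ET₀ = 0.0023 × 5.6712 × (20.25 + 17.8) × √12.5 = 0.0023 × 5.6712 × 38.05 × 3.5355 = 1.7547 mm/d
ETc = Kc × ET₀ = 1.13 × 1.7547 = 1.9828 mm/d
Over 30 days: 1.9828 × 30 = 59.484 mm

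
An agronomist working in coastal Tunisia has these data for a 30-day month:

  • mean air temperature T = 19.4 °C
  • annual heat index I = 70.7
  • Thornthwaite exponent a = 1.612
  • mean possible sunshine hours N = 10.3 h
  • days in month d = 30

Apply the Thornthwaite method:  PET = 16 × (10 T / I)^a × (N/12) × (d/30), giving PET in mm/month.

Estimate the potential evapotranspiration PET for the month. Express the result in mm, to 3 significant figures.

10T/I = 10 × 19.4 / 70.7 = 2.7440
(10T/I)^a = 2.7440^1.612 = 5.0895
Uncorrected PET = 16 × 5.0895 = 81.432 mm
Correction = (N/12)(d/30) = (10.3/12)(30/30) = 0.8583
PET = 81.432 × 0.8583 = 69.893 mm/month

69.9 mm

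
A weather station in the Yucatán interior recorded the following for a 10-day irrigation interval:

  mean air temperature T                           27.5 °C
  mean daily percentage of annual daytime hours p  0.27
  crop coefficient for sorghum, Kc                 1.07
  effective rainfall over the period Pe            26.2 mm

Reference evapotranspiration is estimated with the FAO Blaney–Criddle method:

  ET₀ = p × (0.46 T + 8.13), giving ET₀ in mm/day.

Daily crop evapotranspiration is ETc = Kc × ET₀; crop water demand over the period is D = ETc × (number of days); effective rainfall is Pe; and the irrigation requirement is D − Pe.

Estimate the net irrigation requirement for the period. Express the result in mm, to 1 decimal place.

ET₀ = 0.27 × (0.46 × 27.5 + 8.13) = 0.27 × 20.780 = 5.6106 mm/d
ETc = Kc × ET₀ = 1.07 × 5.6106 = 6.0033 mm/d
Crop demand D = ETc × 10 d = 6.0033 × 10 = 60.033 mm
D − Pe = 60.033 − 26.2 = 33.833 mm

33.8 mm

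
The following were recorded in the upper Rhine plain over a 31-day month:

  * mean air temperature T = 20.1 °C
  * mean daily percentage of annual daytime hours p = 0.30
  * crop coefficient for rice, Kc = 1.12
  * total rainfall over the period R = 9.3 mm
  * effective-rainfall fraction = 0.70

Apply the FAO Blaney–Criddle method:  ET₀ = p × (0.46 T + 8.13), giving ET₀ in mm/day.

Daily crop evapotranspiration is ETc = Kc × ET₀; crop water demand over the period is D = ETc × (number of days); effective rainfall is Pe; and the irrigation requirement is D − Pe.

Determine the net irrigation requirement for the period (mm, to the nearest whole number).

174 mm

ET₀ = 0.30 × (0.46 × 20.1 + 8.13) = 0.30 × 17.376 = 5.2128 mm/d
ETc = Kc × ET₀ = 1.12 × 5.2128 = 5.8383 mm/d
Crop demand D = ETc × 31 d = 5.8383 × 31 = 180.987 mm
Pe = 0.70 × 9.3 = 6.510 mm
D − Pe = 180.987 − 6.510 = 174.477 mm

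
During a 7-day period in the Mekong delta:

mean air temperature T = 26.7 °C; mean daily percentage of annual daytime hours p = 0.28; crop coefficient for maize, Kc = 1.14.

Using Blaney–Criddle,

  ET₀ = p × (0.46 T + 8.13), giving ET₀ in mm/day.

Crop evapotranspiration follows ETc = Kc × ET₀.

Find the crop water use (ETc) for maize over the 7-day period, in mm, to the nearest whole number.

46 mm

ET₀ = 0.28 × (0.46 × 26.7 + 8.13) = 0.28 × 20.412 = 5.7154 mm/d
ETc = Kc × ET₀ = 1.14 × 5.7154 = 6.5156 mm/d
Over 7 days: 6.5156 × 7 = 45.609 mm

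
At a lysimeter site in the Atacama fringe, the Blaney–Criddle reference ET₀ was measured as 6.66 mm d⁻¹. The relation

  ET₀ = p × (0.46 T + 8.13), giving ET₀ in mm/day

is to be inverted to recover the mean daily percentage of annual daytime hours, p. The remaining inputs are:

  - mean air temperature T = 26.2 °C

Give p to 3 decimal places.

p = ET₀ / (0.46 T + 8.13) = 6.66 / (0.46 × 26.2 + 8.13) = 6.66 / 20.182 = 0.3300

0.330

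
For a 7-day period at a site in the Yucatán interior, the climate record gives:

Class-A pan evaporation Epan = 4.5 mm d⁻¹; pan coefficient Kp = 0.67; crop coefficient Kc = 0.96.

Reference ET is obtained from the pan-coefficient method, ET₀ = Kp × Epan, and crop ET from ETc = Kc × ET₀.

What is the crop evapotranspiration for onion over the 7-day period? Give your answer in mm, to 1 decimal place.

ET₀ = 0.67 × 4.5 = 3.0150 mm/d
ETc = Kc × ET₀ = 0.96 × 3.0150 = 2.8944 mm/d
Over 7 days: 2.8944 × 7 = 20.261 mm

20.3 mm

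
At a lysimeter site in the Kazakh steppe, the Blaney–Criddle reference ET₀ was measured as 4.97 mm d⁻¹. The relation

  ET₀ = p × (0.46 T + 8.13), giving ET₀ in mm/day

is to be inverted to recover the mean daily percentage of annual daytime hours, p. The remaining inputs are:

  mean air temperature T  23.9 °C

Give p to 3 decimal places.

0.260

p = ET₀ / (0.46 T + 8.13) = 4.97 / (0.46 × 23.9 + 8.13) = 4.97 / 19.124 = 0.2599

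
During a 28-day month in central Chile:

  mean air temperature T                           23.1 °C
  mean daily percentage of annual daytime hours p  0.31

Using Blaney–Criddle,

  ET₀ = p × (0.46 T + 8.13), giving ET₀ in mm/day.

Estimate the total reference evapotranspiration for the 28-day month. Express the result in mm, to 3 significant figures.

ET₀ = 0.31 × (0.46 × 23.1 + 8.13) = 0.31 × 18.756 = 5.8144 mm/d
Monthly total = 5.8144 × 28 = 162.803 mm

163 mm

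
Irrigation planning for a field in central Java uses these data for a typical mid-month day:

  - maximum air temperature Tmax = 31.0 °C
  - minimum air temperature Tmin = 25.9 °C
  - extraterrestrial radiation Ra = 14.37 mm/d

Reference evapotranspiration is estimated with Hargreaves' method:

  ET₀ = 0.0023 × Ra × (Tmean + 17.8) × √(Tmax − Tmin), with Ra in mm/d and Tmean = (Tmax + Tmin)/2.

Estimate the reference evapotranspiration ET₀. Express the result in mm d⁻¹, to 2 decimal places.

3.45 mm d⁻¹

Tmean = (31.0 + 25.9)/2 = 28.45 °C
ET₀ = 0.0023 × 14.37 × (28.45 + 17.8) × √5.1 = 0.0023 × 14.37 × 46.25 × 2.2583 = 3.4521 mm/d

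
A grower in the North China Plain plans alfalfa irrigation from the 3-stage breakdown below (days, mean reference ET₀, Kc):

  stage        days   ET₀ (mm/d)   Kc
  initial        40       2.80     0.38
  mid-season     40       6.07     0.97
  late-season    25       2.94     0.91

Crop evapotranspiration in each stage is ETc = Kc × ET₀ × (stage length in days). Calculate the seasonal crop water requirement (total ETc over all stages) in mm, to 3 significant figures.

initial: 0.38 × 2.80 × 40 = 42.56 mm
mid-season: 0.97 × 6.07 × 40 = 235.52 mm
late-season: 0.91 × 2.94 × 25 = 66.89 mm
Seasonal total = 344.97 mm

345 mm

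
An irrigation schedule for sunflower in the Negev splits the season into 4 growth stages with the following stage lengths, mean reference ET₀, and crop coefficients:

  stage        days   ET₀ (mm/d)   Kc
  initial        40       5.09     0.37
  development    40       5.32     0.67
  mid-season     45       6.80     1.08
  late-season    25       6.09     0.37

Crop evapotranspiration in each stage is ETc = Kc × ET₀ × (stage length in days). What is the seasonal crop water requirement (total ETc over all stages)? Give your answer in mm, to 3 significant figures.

605 mm

initial: 0.37 × 5.09 × 40 = 75.33 mm
development: 0.67 × 5.32 × 40 = 142.58 mm
mid-season: 1.08 × 6.80 × 45 = 330.48 mm
late-season: 0.37 × 6.09 × 25 = 56.33 mm
Seasonal total = 604.72 mm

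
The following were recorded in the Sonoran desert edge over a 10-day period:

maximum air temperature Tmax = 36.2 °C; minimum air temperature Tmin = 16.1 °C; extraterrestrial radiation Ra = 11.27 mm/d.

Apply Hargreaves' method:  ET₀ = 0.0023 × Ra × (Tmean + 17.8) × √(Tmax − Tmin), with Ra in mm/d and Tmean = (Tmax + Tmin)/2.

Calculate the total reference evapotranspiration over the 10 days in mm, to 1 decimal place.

51.1 mm

Tmean = (36.2 + 16.1)/2 = 26.15 °C
ET₀ = 0.0023 × 11.27 × (26.15 + 17.8) × √20.1 = 0.0023 × 11.27 × 43.95 × 4.4833 = 5.1075 mm/d
Over 10 days: 5.1075 × 10 = 51.075 mm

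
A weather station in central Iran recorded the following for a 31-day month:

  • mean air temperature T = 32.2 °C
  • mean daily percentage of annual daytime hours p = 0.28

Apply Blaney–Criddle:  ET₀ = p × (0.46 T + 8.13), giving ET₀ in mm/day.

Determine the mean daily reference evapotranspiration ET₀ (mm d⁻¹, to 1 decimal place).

6.4 mm d⁻¹

ET₀ = 0.28 × (0.46 × 32.2 + 8.13) = 0.28 × 22.942 = 6.4238 mm/d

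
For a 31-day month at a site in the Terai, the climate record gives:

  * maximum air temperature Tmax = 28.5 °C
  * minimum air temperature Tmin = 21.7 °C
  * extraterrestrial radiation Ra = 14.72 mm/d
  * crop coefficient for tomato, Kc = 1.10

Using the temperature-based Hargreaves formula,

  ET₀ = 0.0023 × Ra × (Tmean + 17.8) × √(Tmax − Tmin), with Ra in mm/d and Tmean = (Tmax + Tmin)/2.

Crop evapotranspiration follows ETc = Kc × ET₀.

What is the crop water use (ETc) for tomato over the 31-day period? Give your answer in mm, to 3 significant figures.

129 mm

Tmean = (28.5 + 21.7)/2 = 25.10 °C
ET₀ = 0.0023 × 14.72 × (25.10 + 17.8) × √6.8 = 0.0023 × 14.72 × 42.90 × 2.6077 = 3.7875 mm/d
ETc = Kc × ET₀ = 1.10 × 3.7875 = 4.1663 mm/d
Over 31 days: 4.1663 × 31 = 129.155 mm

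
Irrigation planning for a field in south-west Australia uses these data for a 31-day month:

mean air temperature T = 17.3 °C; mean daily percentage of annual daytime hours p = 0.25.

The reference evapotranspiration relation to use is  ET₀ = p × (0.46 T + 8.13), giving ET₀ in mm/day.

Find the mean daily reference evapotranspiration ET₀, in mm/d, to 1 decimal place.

4.0 mm/d

ET₀ = 0.25 × (0.46 × 17.3 + 8.13) = 0.25 × 16.088 = 4.0220 mm/d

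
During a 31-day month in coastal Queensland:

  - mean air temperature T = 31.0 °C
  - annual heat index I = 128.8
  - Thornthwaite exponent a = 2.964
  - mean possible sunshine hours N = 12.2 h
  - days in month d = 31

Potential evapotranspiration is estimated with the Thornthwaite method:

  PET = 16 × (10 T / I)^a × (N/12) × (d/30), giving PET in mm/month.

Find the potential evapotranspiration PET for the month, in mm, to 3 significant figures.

10T/I = 10 × 31.0 / 128.8 = 2.4068
(10T/I)^a = 2.4068^2.964 = 13.5079
Uncorrected PET = 16 × 13.5079 = 216.126 mm
Correction = (N/12)(d/30) = (12.2/12)(31/30) = 1.0506
PET = 216.126 × 1.0506 = 227.062 mm/month

227 mm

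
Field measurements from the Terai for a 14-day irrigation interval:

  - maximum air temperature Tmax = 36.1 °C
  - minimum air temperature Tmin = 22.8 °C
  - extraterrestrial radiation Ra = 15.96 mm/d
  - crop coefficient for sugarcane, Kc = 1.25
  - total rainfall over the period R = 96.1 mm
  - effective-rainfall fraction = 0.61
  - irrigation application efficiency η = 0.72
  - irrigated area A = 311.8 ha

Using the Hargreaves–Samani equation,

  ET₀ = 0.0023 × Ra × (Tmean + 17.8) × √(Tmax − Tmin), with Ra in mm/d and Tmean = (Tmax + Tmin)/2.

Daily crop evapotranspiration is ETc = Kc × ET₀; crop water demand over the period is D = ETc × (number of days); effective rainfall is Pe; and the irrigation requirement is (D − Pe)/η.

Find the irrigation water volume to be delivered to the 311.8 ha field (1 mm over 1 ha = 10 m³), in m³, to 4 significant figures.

225500 m³

Tmean = (36.1 + 22.8)/2 = 29.45 °C
ET₀ = 0.0023 × 15.96 × (29.45 + 17.8) × √13.3 = 0.0023 × 15.96 × 47.25 × 3.6469 = 6.3254 mm/d
ETc = Kc × ET₀ = 1.25 × 6.3254 = 7.9068 mm/d
Crop demand D = ETc × 14 d = 7.9068 × 14 = 110.695 mm
Pe = 0.61 × 96.1 = 58.621 mm
D − Pe = 110.695 − 58.621 = 52.074 mm
Gross irrigation = 52.074 / 0.72 = 72.325 mm
Volume = 72.325 mm × 311.8 ha × 10 = 225509.4 m³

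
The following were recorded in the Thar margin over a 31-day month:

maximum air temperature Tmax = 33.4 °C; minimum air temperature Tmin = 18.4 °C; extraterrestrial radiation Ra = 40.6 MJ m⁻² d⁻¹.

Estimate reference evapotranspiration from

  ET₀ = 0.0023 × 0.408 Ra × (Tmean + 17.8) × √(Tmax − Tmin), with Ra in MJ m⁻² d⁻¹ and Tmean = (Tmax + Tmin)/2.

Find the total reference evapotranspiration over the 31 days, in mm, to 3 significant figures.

200 mm

Tmean = (33.4 + 18.4)/2 = 25.90 °C
0.408 Ra = 0.408 × 40.6 = 16.5648 mm/d equivalent
ET₀ = 0.0023 × 16.5648 × (25.90 + 17.8) × √15.0 = 0.0023 × 16.5648 × 43.70 × 3.8730 = 6.4483 mm/d
Over 31 days: 6.4483 × 31 = 199.897 mm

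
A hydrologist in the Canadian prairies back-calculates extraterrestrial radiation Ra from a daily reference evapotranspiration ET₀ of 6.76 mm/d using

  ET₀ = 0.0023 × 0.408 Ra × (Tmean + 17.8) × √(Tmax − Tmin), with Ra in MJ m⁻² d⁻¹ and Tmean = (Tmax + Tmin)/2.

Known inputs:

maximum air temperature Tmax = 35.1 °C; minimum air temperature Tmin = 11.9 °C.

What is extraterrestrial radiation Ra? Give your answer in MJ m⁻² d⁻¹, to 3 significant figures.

36.2 MJ m⁻² d⁻¹

Tmean = (35.1+11.9)/2 = 23.50 °C; ΔT = 23.2
Ra = ET₀ / [0.0023 × 0.408 × (Tmean+17.8) × √ΔT]
   = 6.76 / (0.0023 × 0.408 × 41.30 × 4.8166) = 36.213 MJ m⁻² d⁻¹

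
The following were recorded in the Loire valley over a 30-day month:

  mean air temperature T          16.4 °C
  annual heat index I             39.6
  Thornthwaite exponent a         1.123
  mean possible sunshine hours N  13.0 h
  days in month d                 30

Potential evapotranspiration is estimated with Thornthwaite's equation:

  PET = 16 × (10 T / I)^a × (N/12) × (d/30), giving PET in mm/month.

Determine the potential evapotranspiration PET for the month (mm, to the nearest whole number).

10T/I = 10 × 16.4 / 39.6 = 4.1414
(10T/I)^a = 4.1414^1.123 = 4.9324
Uncorrected PET = 16 × 4.9324 = 78.918 mm
Correction = (N/12)(d/30) = (13.0/12)(30/30) = 1.0833
PET = 78.918 × 1.0833 = 85.492 mm/month

85 mm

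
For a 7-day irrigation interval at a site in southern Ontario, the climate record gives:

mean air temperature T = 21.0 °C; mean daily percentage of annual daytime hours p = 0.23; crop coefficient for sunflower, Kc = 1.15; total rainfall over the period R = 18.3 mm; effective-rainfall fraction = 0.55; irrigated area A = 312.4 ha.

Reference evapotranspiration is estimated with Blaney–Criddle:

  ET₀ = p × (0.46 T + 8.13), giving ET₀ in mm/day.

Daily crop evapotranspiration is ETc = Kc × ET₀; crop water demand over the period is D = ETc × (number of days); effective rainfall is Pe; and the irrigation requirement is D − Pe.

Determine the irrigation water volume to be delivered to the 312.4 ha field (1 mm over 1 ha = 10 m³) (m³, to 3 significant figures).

ET₀ = 0.23 × (0.46 × 21.0 + 8.13) = 0.23 × 17.790 = 4.0917 mm/d
ETc = Kc × ET₀ = 1.15 × 4.0917 = 4.7055 mm/d
Crop demand D = ETc × 7 d = 4.7055 × 7 = 32.939 mm
Pe = 0.55 × 18.3 = 10.065 mm
D − Pe = 32.939 − 10.065 = 22.874 mm
Volume = 22.874 mm × 312.4 ha × 10 = 71458.4 m³

71500 m³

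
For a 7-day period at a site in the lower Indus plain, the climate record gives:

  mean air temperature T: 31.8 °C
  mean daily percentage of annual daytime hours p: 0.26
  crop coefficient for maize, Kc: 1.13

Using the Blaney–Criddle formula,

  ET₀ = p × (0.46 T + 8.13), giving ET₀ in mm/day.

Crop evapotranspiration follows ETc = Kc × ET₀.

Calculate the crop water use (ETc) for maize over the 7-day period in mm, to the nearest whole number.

ET₀ = 0.26 × (0.46 × 31.8 + 8.13) = 0.26 × 22.758 = 5.9171 mm/d
ETc = Kc × ET₀ = 1.13 × 5.9171 = 6.6863 mm/d
Over 7 days: 6.6863 × 7 = 46.804 mm

47 mm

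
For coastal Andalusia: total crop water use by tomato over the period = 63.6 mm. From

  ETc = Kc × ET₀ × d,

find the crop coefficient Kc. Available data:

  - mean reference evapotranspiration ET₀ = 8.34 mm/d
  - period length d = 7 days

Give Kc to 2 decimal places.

ETc = Kc × ET₀ × d  ⇒  Kc = ETc / (ET₀ × d)
Kc = 63.6 / (8.34 × 7) = 63.6 / 58.38 = 1.0894

1.09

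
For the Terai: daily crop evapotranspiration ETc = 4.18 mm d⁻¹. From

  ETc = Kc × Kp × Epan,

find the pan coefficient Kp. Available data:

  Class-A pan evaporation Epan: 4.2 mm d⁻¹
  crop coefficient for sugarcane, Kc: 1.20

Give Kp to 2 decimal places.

0.83

ETc = Kc × Kp × Epan  ⇒  Kp = ETc / (Kc × Epan)
Kp = 4.18 / (1.20 × 4.2) = 4.18 / 5.040 = 0.8294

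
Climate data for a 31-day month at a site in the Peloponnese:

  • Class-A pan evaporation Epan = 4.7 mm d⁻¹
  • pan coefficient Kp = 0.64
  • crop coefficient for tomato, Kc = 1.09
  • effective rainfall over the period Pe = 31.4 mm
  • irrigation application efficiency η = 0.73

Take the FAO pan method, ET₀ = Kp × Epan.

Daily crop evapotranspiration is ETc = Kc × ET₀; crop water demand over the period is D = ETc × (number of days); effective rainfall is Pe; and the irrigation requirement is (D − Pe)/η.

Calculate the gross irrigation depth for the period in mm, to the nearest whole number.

ET₀ = 0.64 × 4.7 = 3.0080 mm/d
ETc = Kc × ET₀ = 1.09 × 3.0080 = 3.2787 mm/d
Crop demand D = ETc × 31 d = 3.2787 × 31 = 101.640 mm
D − Pe = 101.640 − 31.4 = 70.240 mm
Gross irrigation = 70.240 / 0.73 = 96.219 mm

96 mm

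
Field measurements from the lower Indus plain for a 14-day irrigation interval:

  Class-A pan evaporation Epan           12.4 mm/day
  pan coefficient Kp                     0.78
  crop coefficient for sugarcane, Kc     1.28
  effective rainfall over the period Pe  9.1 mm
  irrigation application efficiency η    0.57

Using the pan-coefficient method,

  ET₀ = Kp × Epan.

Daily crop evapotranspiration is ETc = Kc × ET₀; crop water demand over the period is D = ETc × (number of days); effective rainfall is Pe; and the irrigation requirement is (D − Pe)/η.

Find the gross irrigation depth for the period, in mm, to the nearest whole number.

ET₀ = 0.78 × 12.4 = 9.6720 mm/d
ETc = Kc × ET₀ = 1.28 × 9.6720 = 12.3802 mm/d
Crop demand D = ETc × 14 d = 12.3802 × 14 = 173.323 mm
D − Pe = 173.323 − 9.1 = 164.223 mm
Gross irrigation = 164.223 / 0.57 = 288.111 mm

288 mm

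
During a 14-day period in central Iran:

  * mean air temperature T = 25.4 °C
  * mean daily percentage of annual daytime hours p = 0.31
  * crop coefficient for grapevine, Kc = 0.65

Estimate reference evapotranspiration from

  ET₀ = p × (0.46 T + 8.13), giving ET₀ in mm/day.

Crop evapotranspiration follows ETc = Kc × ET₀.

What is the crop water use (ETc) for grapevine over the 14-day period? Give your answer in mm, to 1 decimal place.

55.9 mm

ET₀ = 0.31 × (0.46 × 25.4 + 8.13) = 0.31 × 19.814 = 6.1423 mm/d
ETc = Kc × ET₀ = 0.65 × 6.1423 = 3.9925 mm/d
Over 14 days: 3.9925 × 14 = 55.895 mm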